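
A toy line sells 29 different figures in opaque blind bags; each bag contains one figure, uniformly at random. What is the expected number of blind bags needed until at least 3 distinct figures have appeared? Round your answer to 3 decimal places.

3.110

With k distinct figures already seen, the next new one arrives after an expected 29/(29-k) blind bags.
Sum over k = 0,...,2: E = 29/29 + 29/28 + 29/27 = 3.1098.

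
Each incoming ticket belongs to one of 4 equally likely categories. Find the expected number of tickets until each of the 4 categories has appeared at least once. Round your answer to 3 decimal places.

The wait to go from k to k+1 distinct categories is geometric with mean 4/(4-k).
E[T] = 4/4 + 4/3 + 4/2 + 4/1 = 4·H_{4}.
H_{4} = 2.0833, so E[T] = 8.3333.

8.333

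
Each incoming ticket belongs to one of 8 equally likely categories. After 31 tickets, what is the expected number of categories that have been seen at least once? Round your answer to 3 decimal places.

7.873

For each category, P(seen in 31 tickets) = 1 - (7/8)^31 = 0.9841.
By linearity of expectation, E[distinct seen] = 8·(1 - (7/8)^31) = 7.8726.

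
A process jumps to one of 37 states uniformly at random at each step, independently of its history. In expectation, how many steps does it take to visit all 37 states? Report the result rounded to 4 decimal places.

After k distinct states have appeared, the next step gives a new one with probability (37-k)/37, so the expected wait for the (k+1)-th is 37/(37-k).
E[T] = 37/37 + 37/36 + 37/35 + ... + 37/2 + 37/1 = 37·H_{37}.
H_{37} = 4.20159, so E[T] = 155.45869.

155.4587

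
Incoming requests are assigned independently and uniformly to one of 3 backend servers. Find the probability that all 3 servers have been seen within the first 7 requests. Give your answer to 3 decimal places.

0.826

By inclusion–exclusion over which servers are missing,
P(all seen) = Σ_{j=0}^{3} (-1)^j C(3,j)((3-j)/3)^7
= 1.0000 - 0.1756 + 0.0014 - 0.0000
= 0.8258.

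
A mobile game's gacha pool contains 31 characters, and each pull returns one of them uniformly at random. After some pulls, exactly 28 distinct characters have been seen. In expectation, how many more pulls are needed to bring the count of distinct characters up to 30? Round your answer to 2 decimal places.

With k distinct characters already seen, the next new one takes an expected 31/(31-k) pulls.
Sum over k = 28,...,29: E = 31/3 + 31/2 = 25.833.

25.83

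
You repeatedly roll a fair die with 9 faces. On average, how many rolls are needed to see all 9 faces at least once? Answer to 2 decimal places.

25.46

After k distinct faces have appeared, the next roll gives a new one with probability (9-k)/9, so the expected wait for the (k+1)-th is 9/(9-k).
E[T] = 9/9 + 9/8 + 9/7 + ... + 9/2 + 9/1 = 9·H_{9}.
H_{9} = 2.829, so E[T] = 25.461.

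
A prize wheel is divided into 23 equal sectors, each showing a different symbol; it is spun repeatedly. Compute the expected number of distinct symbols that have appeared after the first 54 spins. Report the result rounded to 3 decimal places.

For each symbol, P(seen in 54 spins) = 1 - (22/23)^54 = 0.9093.
By linearity of expectation, E[distinct seen] = 23·(1 - (22/23)^54) = 20.9143.

20.914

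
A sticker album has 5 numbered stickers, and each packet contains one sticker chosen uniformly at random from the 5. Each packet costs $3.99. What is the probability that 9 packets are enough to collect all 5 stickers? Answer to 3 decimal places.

0.427

By inclusion–exclusion over which stickers are missing,
P(all seen) = Σ_{j=0}^{5} (-1)^j C(5,j)((5-j)/5)^9
= 1.0000 - 0.6711 + 0.1008 - 0.0026 + 0.0000 - 0.0000
= 0.4271.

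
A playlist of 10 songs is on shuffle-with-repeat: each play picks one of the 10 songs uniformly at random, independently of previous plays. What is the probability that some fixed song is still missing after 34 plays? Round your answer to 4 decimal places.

On each play the fixed song fails to appear with probability 9/10.
P(still missing after 34) = (9/10)^34 = 0.02781.

0.0278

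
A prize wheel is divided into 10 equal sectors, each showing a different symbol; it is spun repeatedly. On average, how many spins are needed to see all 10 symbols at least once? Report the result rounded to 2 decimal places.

29.29

After k distinct symbols have appeared, the next spin gives a new one with probability (10-k)/10, so the expected wait for the (k+1)-th is 10/(10-k).
E[T] = 10/10 + 10/9 + 10/8 + ... + 10/2 + 10/1 = 10·H_{10}.
H_{10} = 2.929, so E[T] = 29.290.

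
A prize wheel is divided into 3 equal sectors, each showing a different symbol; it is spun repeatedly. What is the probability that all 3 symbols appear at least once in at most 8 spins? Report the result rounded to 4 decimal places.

Let A_i be the event that symbol i is missing after 8 spins. By inclusion–exclusion on the A_i,
P(all seen) = Σ_{j=0}^{3} (-1)^j C(3,j)((3-j)/3)^8
= 1.00000 - 0.11706 + 0.00046 - 0.00000
= 0.88340.

0.8834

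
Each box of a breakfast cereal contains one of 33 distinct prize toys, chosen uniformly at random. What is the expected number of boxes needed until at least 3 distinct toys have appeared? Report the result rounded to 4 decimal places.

3.0958

Going from k to k+1 distinct takes a geometric number of boxes with mean 33/(33-k).
Sum over k = 0,...,2: E = 33/33 + 33/32 + 33/31 = 3.09577.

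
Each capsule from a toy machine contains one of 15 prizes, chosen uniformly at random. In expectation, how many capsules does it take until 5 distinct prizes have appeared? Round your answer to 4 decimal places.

5.8389

With k distinct prizes already seen, the next new one arrives after an expected 15/(15-k) capsules.
Sum over k = 0,...,4: E = 15/15 + 15/14 + 15/13 + 15/12 + 15/11 = 5.83891.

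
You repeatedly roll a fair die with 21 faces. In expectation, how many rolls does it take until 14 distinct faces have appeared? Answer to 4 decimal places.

22.1025

With k distinct faces already seen, the next new one arrives after an expected 21/(21-k) rolls.
Sum over k = 0,...,13: E = 21/21 + 21/20 + 21/19 + ... + 21/9 + 21/8 = 22.10253.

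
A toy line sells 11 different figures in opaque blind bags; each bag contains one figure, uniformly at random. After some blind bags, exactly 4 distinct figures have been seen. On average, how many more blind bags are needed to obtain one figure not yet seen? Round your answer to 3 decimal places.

1.571

Each blind bag yields a new figure with probability (11-4)/11 = 7/11, so the wait is geometric with mean 11/7.
E = 11/7 = 1.5714.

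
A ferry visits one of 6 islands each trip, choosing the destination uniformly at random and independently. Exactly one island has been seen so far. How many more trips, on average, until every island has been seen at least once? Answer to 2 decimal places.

The wait to go from k to k+1 distinct islands is geometric with mean 6/(6-k).
Sum over k = 1,...,5: E = 6/5 + 6/4 + 6/3 + 6/2 + 6/1 = 13.700.

13.70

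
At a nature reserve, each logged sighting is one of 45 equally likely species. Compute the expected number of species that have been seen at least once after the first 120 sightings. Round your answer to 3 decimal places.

41.966

For each species, P(seen in 120 sightings) = 1 - (44/45)^120 = 0.9326.
By linearity of expectation, E[distinct seen] = 45·(1 - (44/45)^120) = 41.9659.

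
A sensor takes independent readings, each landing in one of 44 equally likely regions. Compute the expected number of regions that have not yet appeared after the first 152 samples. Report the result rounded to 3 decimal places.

1.336

For each region, P(unseen after 152) = (43/44)^152 = 0.0304.
By linearity of expectation, E[unseen] = 44·(43/44)^152 = 1.3361.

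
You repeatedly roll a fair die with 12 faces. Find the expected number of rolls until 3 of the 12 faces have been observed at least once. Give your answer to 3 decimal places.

3.291

With k distinct faces already seen, the next new one arrives after an expected 12/(12-k) rolls.
Sum over k = 0,...,2: E = 12/12 + 12/11 + 12/10 = 3.2909.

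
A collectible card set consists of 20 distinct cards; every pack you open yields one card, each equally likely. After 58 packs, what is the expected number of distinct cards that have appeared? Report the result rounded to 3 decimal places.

For each card, P(seen in 58 packs) = 1 - (19/20)^58 = 0.9490.
By linearity of expectation, E[distinct seen] = 20·(1 - (19/20)^58) = 18.9791.

18.979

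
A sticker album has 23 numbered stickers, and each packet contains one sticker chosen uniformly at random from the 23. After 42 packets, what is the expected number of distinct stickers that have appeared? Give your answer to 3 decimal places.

For each sticker, P(seen in 42 packets) = 1 - (22/23)^42 = 0.8454.
By linearity of expectation, E[distinct seen] = 23·(1 - (22/23)^42) = 19.4444.

19.444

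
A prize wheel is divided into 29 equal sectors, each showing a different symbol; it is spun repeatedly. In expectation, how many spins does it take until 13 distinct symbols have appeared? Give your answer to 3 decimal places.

16.847

Going from k to k+1 distinct takes a geometric number of spins with mean 29/(29-k).
Sum over k = 0,...,12: E = 29/29 + 29/28 + 29/27 + ... + 29/18 + 29/17 = 16.8468.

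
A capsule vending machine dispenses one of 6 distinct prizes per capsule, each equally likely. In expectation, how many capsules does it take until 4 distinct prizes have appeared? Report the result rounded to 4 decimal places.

Going from k to k+1 distinct takes a geometric number of capsules with mean 6/(6-k).
Sum over k = 0,...,3: E = 6/6 + 6/5 + 6/4 + 6/3 = 5.70000.

5.7000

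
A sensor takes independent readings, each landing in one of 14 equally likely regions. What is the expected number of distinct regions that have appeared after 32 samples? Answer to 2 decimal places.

12.69

For each region, P(seen in 32 samples) = 1 - (13/14)^32 = 0.907.
By linearity of expectation, E[distinct seen] = 14·(1 - (13/14)^32) = 12.693.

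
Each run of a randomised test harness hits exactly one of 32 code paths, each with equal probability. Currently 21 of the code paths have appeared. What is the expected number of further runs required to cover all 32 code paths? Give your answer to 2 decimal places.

96.64

From k distinct to k+1 distinct takes on average 32/(32-k) runs.
Sum over k = 21,...,31: E = 32/11 + 32/10 + 32/9 + ... + 32/2 + 32/1 = 96.636.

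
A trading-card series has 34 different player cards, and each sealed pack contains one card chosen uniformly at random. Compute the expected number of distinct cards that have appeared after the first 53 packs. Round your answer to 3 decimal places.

For each card, P(seen in 53 packs) = 1 - (33/34)^53 = 0.7945.
By linearity of expectation, E[distinct seen] = 34·(1 - (33/34)^53) = 27.0123.

27.012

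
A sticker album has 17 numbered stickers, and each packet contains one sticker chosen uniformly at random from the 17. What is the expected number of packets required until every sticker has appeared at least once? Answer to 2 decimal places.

After k distinct stickers have appeared, the next packet gives a new one with probability (17-k)/17, so the expected wait for the (k+1)-th is 17/(17-k).
E[T] = 17/17 + 17/16 + 17/15 + ... + 17/2 + 17/1 = 17·H_{17}.
H_{17} = 3.440, so E[T] = 58.472.

58.47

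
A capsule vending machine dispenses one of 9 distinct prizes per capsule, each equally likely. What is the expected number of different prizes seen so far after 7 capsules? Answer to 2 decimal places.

5.05

For each prize, P(seen in 7 capsules) = 1 - (8/9)^7 = 0.562.
By linearity of expectation, E[distinct seen] = 9·(1 - (8/9)^7) = 5.054.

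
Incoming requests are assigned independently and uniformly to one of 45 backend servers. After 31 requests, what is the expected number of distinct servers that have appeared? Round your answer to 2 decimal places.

For each server, P(seen in 31 requests) = 1 - (44/45)^31 = 0.502.
By linearity of expectation, E[distinct seen] = 45·(1 - (44/45)^31) = 22.579.

22.58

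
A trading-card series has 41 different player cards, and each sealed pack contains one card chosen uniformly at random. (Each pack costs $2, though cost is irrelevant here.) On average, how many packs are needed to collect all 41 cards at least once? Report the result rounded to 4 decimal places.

176.4203

Split into phases: going from k distinct to k+1 distinct takes on average 41/(41-k) packs.
E[T] = 41/41 + 41/40 + 41/39 + ... + 41/2 + 41/1 = 41·H_{41}.
H_{41} = 4.30293, so E[T] = 176.42026.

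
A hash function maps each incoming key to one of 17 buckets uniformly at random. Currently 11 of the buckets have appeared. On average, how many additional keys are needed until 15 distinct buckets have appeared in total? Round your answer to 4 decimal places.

From k distinct to k+1 distinct takes on average 17/(17-k) keys.
Sum over k = 11,...,14: E = 17/6 + 17/5 + 17/4 + 17/3 = 16.15000.

16.1500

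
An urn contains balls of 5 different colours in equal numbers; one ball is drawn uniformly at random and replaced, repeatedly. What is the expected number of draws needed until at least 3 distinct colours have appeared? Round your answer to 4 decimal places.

3.9167

Going from k to k+1 distinct takes a geometric number of draws with mean 5/(5-k).
Sum over k = 0,...,2: E = 5/5 + 5/4 + 5/3 = 3.91667.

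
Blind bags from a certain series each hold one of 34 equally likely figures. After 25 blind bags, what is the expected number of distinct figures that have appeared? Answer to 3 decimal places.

17.880

For each figure, P(seen in 25 blind bags) = 1 - (33/34)^25 = 0.5259.
By linearity of expectation, E[distinct seen] = 34·(1 - (33/34)^25) = 17.8804.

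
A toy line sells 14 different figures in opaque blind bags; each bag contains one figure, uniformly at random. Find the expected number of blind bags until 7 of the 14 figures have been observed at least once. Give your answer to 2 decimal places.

With k distinct figures already seen, the next new one arrives after an expected 14/(14-k) blind bags.
Sum over k = 0,...,6: E = 14/14 + 14/13 + 14/12 + ... + 14/9 + 14/8 = 9.222.

9.22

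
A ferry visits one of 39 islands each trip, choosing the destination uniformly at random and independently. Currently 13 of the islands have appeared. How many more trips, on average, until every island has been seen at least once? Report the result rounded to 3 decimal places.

From k distinct to k+1 distinct takes on average 39/(39-k) trips.
Sum over k = 13,...,38: E = 39/26 + 39/25 + 39/24 + ... + 39/2 + 39/1 = 150.3224.

150.322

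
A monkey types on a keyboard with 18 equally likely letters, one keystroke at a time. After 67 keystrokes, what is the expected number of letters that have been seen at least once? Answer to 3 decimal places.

For each letter, P(seen in 67 keystrokes) = 1 - (17/18)^67 = 0.9783.
By linearity of expectation, E[distinct seen] = 18·(1 - (17/18)^67) = 17.6091.

17.609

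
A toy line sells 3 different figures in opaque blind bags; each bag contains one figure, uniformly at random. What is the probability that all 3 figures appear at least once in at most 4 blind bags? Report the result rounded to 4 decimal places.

By inclusion–exclusion over which figures are missing,
P(all seen) = Σ_{j=0}^{3} (-1)^j C(3,j)((3-j)/3)^4
= 1.00000 - 0.59259 + 0.03704 - 0.00000
= 0.44444.

0.4444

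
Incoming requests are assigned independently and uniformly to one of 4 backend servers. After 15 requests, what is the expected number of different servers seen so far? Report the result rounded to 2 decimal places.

For each server, P(seen in 15 requests) = 1 - (3/4)^15 = 0.987.
By linearity of expectation, E[distinct seen] = 4·(1 - (3/4)^15) = 3.947.

3.95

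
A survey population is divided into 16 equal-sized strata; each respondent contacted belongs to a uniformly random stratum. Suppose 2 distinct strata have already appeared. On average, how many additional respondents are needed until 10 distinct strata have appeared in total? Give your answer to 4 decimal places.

12.8250

With k distinct strata already seen, the next new one takes an expected 16/(16-k) respondents.
Sum over k = 2,...,9: E = 16/14 + 16/13 + 16/12 + ... + 16/8 + 16/7 = 12.82500.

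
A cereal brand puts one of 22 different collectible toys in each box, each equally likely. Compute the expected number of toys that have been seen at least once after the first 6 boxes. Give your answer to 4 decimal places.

5.3581

For each toy, P(seen in 6 boxes) = 1 - (21/22)^6 = 0.24355.
By linearity of expectation, E[distinct seen] = 22·(1 - (21/22)^6) = 5.35812.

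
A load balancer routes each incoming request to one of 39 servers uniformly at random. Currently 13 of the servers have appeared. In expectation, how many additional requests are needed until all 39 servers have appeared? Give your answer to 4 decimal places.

150.3224

From k distinct to k+1 distinct takes on average 39/(39-k) requests.
Sum over k = 13,...,38: E = 39/26 + 39/25 + 39/24 + ... + 39/2 + 39/1 = 150.32237.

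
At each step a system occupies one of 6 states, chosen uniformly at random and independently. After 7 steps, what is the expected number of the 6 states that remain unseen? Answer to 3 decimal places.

For each state, P(unseen after 7) = (5/6)^7 = 0.2791.
By linearity of expectation, E[unseen] = 6·(5/6)^7 = 1.6745.

1.674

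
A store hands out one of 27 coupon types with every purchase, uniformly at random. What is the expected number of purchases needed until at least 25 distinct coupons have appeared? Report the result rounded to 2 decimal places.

64.57

With k distinct coupons already seen, the next new one arrives after an expected 27/(27-k) purchases.
Sum over k = 0,...,24: E = 27/27 + 27/26 + 27/25 + ... + 27/4 + 27/3 = 64.569.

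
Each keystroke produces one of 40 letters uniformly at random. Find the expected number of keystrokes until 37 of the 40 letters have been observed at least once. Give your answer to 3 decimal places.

With k distinct letters already seen, the next new one arrives after an expected 40/(40-k) keystrokes.
Sum over k = 0,...,36: E = 40/40 + 40/39 + 40/38 + ... + 40/5 + 40/4 = 97.8084.

97.808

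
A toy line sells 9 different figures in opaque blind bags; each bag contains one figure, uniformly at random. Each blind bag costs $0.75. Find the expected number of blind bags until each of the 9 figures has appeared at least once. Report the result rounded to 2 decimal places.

25.46

After k distinct figures have appeared, the next blind bag gives a new one with probability (9-k)/9, so the expected wait for the (k+1)-th is 9/(9-k).
E[T] = 9/9 + 9/8 + 9/7 + ... + 9/2 + 9/1 = 9·H_{9}.
H_{9} = 2.829, so E[T] = 25.461.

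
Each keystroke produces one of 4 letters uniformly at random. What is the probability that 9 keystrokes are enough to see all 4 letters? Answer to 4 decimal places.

0.7114

By inclusion–exclusion over which letters are missing,
P(all seen) = Σ_{j=0}^{4} (-1)^j C(4,j)((4-j)/4)^9
= 1.00000 - 0.30034 + 0.01172 - 0.00002 + 0.00000
= 0.71136.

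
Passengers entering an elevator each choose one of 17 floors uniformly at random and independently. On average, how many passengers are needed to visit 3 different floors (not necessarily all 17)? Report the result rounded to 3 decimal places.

With k distinct floors already seen, the next new one arrives after an expected 17/(17-k) passengers.
Sum over k = 0,...,2: E = 17/17 + 17/16 + 17/15 = 3.1958.

3.196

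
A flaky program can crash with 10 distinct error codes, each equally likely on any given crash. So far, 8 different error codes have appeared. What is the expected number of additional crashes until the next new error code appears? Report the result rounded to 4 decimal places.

5.0000

The number of crashes until the next new error code is geometric with success probability 2/10, so its mean is 10/2.
E = 10/2 = 5.00000.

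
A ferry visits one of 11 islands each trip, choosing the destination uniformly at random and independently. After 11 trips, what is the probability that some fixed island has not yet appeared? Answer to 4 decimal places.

0.3505

On each trip the fixed island fails to appear with probability 10/11.
P(still missing after 11) = (10/11)^11 = 0.35049.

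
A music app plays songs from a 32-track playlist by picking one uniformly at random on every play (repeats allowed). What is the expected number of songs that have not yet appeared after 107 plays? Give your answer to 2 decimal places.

1.07

For each song, P(unseen after 107) = (31/32)^107 = 0.033.
By linearity of expectation, E[unseen] = 32·(31/32)^107 = 1.071.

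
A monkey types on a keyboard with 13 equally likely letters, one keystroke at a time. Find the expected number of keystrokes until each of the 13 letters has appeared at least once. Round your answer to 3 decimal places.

41.342

Split into phases: going from k distinct to k+1 distinct takes on average 13/(13-k) keystrokes.
E[T] = 13/13 + 13/12 + 13/11 + ... + 13/2 + 13/1 = 13·H_{13}.
H_{13} = 3.1801, so E[T] = 41.3417.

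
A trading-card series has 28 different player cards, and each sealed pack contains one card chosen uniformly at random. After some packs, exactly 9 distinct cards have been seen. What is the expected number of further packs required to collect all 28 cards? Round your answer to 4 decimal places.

With k distinct cards already seen, the next new one takes an expected 28/(28-k) packs.
Sum over k = 9,...,27: E = 28/19 + 28/18 + 28/17 + ... + 28/2 + 28/1 = 99.33671.

99.3367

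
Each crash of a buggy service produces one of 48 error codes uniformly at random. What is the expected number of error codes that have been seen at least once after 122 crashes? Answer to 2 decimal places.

44.32

For each error code, P(seen in 122 crashes) = 1 - (47/48)^122 = 0.923.
By linearity of expectation, E[distinct seen] = 48·(1 - (47/48)^122) = 44.321.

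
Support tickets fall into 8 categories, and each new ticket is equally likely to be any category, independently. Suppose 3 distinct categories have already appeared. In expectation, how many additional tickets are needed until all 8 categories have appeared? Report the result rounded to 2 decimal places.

18.27

From k distinct to k+1 distinct takes on average 8/(8-k) tickets.
Sum over k = 3,...,7: E = 8/5 + 8/4 + 8/3 + 8/2 + 8/1 = 18.267.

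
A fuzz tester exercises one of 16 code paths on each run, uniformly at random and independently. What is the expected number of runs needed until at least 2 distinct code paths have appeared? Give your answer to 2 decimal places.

2.07

With k distinct code paths already seen, the next new one arrives after an expected 16/(16-k) runs.
Sum over k = 0,...,1: E = 16/16 + 16/15 = 2.067.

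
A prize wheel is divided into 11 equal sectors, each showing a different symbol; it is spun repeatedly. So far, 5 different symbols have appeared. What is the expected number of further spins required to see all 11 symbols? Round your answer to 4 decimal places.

From k distinct to k+1 distinct takes on average 11/(11-k) spins.
Sum over k = 5,...,10: E = 11/6 + 11/5 + 11/4 + 11/3 + 11/2 + 11/1 = 26.95000.

26.9500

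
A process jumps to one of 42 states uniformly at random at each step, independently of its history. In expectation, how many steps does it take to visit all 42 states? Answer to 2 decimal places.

After k distinct states have appeared, the next step gives a new one with probability (42-k)/42, so the expected wait for the (k+1)-th is 42/(42-k).
E[T] = 42/42 + 42/41 + 42/40 + ... + 42/2 + 42/1 = 42·H_{42}.
H_{42} = 4.327, so E[T] = 181.723.

181.72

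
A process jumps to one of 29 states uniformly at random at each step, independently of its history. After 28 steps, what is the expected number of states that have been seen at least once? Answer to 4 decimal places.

18.1438

For each state, P(seen in 28 steps) = 1 - (28/29)^28 = 0.62565.
By linearity of expectation, E[distinct seen] = 29·(1 - (28/29)^28) = 18.14377.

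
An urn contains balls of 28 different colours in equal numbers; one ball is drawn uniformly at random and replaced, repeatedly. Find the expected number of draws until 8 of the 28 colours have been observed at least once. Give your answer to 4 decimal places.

9.2241

With k distinct colours already seen, the next new one arrives after an expected 28/(28-k) draws.
Sum over k = 0,...,7: E = 28/28 + 28/27 + 28/26 + ... + 28/22 + 28/21 = 9.22408.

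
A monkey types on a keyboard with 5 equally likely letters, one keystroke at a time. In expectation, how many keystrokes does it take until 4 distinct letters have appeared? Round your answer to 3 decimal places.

6.417

With k distinct letters already seen, the next new one arrives after an expected 5/(5-k) keystrokes.
Sum over k = 0,...,3: E = 5/5 + 5/4 + 5/3 + 5/2 = 6.4167.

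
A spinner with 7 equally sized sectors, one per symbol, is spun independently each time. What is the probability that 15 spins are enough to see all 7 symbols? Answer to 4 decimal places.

Let A_i be the event that symbol i is missing after 15 spins. By inclusion–exclusion on the A_i,
P(all seen) = Σ_{j=0}^{7} (-1)^j C(7,j)((7-j)/7)^15
= 1.00000 - 0.69326 + 0.13499 - 0.00792 + 0.00011 - 0.00000 + 0.00000 - 0.00000
= 0.43392.

0.4339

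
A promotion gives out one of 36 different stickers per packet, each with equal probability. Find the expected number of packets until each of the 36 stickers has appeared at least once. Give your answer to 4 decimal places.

150.2841

After k distinct stickers have appeared, the next packet gives a new one with probability (36-k)/36, so the expected wait for the (k+1)-th is 36/(36-k).
E[T] = 36/36 + 36/35 + 36/34 + ... + 36/2 + 36/1 = 36·H_{36}.
H_{36} = 4.17456, so E[T] = 150.28413.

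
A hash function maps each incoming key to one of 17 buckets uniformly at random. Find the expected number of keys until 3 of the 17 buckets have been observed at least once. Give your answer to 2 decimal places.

Going from k to k+1 distinct takes a geometric number of keys with mean 17/(17-k).
Sum over k = 0,...,2: E = 17/17 + 17/16 + 17/15 = 3.196.

3.20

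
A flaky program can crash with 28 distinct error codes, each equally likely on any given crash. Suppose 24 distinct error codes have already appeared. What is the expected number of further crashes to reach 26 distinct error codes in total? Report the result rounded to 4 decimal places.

16.3333

With k distinct error codes already seen, the next new one takes an expected 28/(28-k) crashes.
Sum over k = 24,...,25: E = 28/4 + 28/3 = 16.33333.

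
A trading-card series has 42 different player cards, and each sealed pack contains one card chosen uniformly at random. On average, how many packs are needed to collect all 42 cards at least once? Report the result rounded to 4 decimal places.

The wait to go from k to k+1 distinct cards is geometric with mean 42/(42-k).
E[T] = 42/42 + 42/41 + 42/40 + ... + 42/2 + 42/1 = 42·H_{42}.
H_{42} = 4.32674, so E[T] = 181.72320.

181.7232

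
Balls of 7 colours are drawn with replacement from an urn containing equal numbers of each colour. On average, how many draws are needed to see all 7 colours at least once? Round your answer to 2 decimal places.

The wait to go from k to k+1 distinct colours is geometric with mean 7/(7-k).
E[T] = 7/7 + 7/6 + 7/5 + ... + 7/2 + 7/1 = 7·H_{7}.
H_{7} = 2.593, so E[T] = 18.150.

18.15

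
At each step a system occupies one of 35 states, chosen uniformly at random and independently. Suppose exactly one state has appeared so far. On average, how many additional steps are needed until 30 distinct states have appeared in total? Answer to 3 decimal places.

64.221

With k distinct states already seen, the next new one takes an expected 35/(35-k) steps.
Sum over k = 1,...,29: E = 35/34 + 35/33 + 35/32 + ... + 35/7 + 35/6 = 64.2207.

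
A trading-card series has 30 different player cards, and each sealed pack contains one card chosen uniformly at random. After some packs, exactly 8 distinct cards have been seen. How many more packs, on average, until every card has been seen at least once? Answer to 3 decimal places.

110.724

From k distinct to k+1 distinct takes on average 30/(30-k) packs.
Sum over k = 8,...,29: E = 30/22 + 30/21 + 30/20 + ... + 30/2 + 30/1 = 110.7244.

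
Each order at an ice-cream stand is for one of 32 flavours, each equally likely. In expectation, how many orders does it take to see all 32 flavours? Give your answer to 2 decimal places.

After k distinct flavours have appeared, the next order gives a new one with probability (32-k)/32, so the expected wait for the (k+1)-th is 32/(32-k).
E[T] = 32/32 + 32/31 + 32/30 + ... + 32/2 + 32/1 = 32·H_{32}.
H_{32} = 4.058, so E[T] = 129.872.

129.87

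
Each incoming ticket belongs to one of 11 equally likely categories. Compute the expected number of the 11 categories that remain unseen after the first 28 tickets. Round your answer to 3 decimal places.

For each category, P(unseen after 28) = (10/11)^28 = 0.0693.
By linearity of expectation, E[unseen] = 11·(10/11)^28 = 0.7628.

0.763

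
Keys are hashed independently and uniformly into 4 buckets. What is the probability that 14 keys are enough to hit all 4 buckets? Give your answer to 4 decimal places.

0.9291

Let A_i be the event that bucket i is missing after 14 keys. By inclusion–exclusion on the A_i,
P(all seen) = Σ_{j=0}^{4} (-1)^j C(4,j)((4-j)/4)^14
= 1.00000 - 0.07127 + 0.00037 - 0.00000 + 0.00000
= 0.92909.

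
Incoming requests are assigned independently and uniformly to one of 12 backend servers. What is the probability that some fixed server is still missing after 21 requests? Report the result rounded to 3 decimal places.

Each request misses the fixed server with probability (12-1)/12 = 11/12, independently.
P(still missing after 21) = (11/12)^21 = 0.1609.

0.161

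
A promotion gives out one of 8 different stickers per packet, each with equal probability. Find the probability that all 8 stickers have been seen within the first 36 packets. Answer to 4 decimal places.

0.9355

By inclusion–exclusion over which stickers are missing,
P(all seen) = Σ_{j=0}^{8} (-1)^j C(8,j)((8-j)/8)^36
= 1.00000 - 0.06537 + 0.00089 - 0.00000 + 0.00000 - 0.00000 + 0.00000 - 0.00000 + 0.00000
= 0.93552.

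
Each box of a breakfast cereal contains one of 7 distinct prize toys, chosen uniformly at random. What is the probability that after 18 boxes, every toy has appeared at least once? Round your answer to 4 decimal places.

0.6112

By inclusion–exclusion over which toys are missing,
P(all seen) = Σ_{j=0}^{7} (-1)^j C(7,j)((7-j)/7)^18
= 1.00000 - 0.43657 + 0.04919 - 0.00148 + 0.00001 - 0.00000 + 0.00000 - 0.00000
= 0.61115.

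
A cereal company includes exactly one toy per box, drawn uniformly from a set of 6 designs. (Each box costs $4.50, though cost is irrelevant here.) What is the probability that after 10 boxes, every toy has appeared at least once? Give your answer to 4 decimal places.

By inclusion–exclusion over which toys are missing,
P(all seen) = Σ_{j=0}^{6} (-1)^j C(6,j)((6-j)/6)^10
= 1.00000 - 0.96903 + 0.26012 - 0.01953 + 0.00025 - 0.00000 + 0.00000
= 0.27181.

0.2718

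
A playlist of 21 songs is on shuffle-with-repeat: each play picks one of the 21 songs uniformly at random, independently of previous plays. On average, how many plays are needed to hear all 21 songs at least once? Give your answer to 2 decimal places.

76.55

Split into phases: going from k distinct to k+1 distinct takes on average 21/(21-k) plays.
E[T] = 21/21 + 21/20 + 21/19 + ... + 21/2 + 21/1 = 21·H_{21}.
H_{21} = 3.645, so E[T] = 76.553.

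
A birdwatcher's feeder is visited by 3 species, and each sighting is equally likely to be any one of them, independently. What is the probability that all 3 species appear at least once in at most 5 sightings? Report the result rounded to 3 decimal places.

Let A_i be the event that species i is missing after 5 sightings. By inclusion–exclusion on the A_i,
P(all seen) = Σ_{j=0}^{3} (-1)^j C(3,j)((3-j)/3)^5
= 1.0000 - 0.3951 + 0.0123 - 0.0000
= 0.6173.

0.617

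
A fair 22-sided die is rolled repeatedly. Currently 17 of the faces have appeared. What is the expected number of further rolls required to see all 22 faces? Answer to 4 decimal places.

From k distinct to k+1 distinct takes on average 22/(22-k) rolls.
Sum over k = 17,...,21: E = 22/5 + 22/4 + 22/3 + 22/2 + 22/1 = 50.23333.

50.2333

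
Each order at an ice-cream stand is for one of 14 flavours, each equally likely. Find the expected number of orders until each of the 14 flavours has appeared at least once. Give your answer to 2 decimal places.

The wait to go from k to k+1 distinct flavours is geometric with mean 14/(14-k).
E[T] = 14/14 + 14/13 + 14/12 + ... + 14/2 + 14/1 = 14·H_{14}.
H_{14} = 3.252, so E[T] = 45.522.

45.52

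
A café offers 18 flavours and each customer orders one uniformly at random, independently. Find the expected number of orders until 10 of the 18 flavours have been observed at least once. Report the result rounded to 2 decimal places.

13.99

With k distinct flavours already seen, the next new one arrives after an expected 18/(18-k) orders.
Sum over k = 0,...,9: E = 18/18 + 18/17 + 18/16 + ... + 18/10 + 18/9 = 13.991.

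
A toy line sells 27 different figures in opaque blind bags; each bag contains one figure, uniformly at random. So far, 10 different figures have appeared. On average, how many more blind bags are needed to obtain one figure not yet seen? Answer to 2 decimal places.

1.59

Each blind bag yields a new figure with probability (27-10)/27 = 17/27, so the wait is geometric with mean 27/17.
E = 27/17 = 1.588.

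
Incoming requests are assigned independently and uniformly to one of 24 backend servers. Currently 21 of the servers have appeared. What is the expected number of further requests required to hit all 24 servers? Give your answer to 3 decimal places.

44.000

The wait to go from k to k+1 distinct servers is geometric with mean 24/(24-k).
Sum over k = 21,...,23: E = 24/3 + 24/2 + 24/1 = 44.0000.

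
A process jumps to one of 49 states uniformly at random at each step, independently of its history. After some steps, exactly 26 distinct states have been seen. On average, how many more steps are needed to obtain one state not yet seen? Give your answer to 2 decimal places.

2.13

The number of steps until the next new state is geometric with success probability 23/49, so its mean is 49/23.
E = 49/23 = 2.130.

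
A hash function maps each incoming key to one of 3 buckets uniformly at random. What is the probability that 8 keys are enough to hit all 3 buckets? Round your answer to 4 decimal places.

By inclusion–exclusion over which buckets are missing,
P(all seen) = Σ_{j=0}^{3} (-1)^j C(3,j)((3-j)/3)^8
= 1.00000 - 0.11706 + 0.00046 - 0.00000
= 0.88340.

0.8834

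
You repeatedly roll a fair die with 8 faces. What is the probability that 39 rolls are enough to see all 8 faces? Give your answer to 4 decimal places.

Let A_i be the event that face i is missing after 39 rolls. By inclusion–exclusion on the A_i,
P(all seen) = Σ_{j=0}^{8} (-1)^j C(8,j)((8-j)/8)^39
= 1.00000 - 0.04379 + 0.00038 - 0.00000 + 0.00000 - 0.00000 + 0.00000 - 0.00000 + 0.00000
= 0.95658.

0.9566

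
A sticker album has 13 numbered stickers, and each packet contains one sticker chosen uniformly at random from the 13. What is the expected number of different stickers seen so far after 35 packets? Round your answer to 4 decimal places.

For each sticker, P(seen in 35 packets) = 1 - (12/13)^35 = 0.93928.
By linearity of expectation, E[distinct seen] = 13·(1 - (12/13)^35) = 12.21065.

12.2106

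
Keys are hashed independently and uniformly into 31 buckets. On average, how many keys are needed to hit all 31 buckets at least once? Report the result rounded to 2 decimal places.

Split into phases: going from k distinct to k+1 distinct takes on average 31/(31-k) keys.
E[T] = 31/31 + 31/30 + 31/29 + ... + 31/2 + 31/1 = 31·H_{31}.
H_{31} = 4.027, so E[T] = 124.845.

124.84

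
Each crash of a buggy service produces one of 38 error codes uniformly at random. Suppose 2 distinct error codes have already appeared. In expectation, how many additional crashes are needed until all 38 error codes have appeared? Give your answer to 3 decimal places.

From k distinct to k+1 distinct takes on average 38/(38-k) crashes.
Sum over k = 2,...,37: E = 38/36 + 38/35 + 38/34 + ... + 38/2 + 38/1 = 158.6332.

158.633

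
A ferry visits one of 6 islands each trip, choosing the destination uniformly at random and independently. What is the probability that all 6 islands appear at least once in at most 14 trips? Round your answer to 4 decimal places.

0.5828

By inclusion–exclusion over which islands are missing,
P(all seen) = Σ_{j=0}^{6} (-1)^j C(6,j)((6-j)/6)^14
= 1.00000 - 0.46732 + 0.05138 - 0.00122 + 0.00000 - 0.00000 + 0.00000
= 0.58285.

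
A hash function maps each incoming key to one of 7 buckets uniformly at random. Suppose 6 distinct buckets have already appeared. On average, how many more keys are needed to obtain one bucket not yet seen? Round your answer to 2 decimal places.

Each key yields a new bucket with probability (7-6)/7 = 1/7, so the wait is geometric with mean 7/1.
E = 7/1 = 7.000.

7.00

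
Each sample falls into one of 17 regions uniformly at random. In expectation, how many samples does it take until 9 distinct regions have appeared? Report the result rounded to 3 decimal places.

12.269

With k distinct regions already seen, the next new one arrives after an expected 17/(17-k) samples.
Sum over k = 0,...,8: E = 17/17 + 17/16 + 17/15 + ... + 17/10 + 17/9 = 12.2688.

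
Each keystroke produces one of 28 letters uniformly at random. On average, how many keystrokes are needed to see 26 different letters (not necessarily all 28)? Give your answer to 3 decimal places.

67.961

With k distinct letters already seen, the next new one arrives after an expected 28/(28-k) keystrokes.
Sum over k = 0,...,25: E = 28/28 + 28/27 + 28/26 + ... + 28/4 + 28/3 = 67.9608.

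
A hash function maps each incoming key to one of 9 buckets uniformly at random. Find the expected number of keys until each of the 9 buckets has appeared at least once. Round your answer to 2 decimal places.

The wait to go from k to k+1 distinct buckets is geometric with mean 9/(9-k).
E[T] = 9/9 + 9/8 + 9/7 + ... + 9/2 + 9/1 = 9·H_{9}.
H_{9} = 2.829, so E[T] = 25.461.

25.46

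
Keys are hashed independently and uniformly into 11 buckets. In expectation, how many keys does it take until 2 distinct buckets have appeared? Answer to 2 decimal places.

2.10

With k distinct buckets already seen, the next new one arrives after an expected 11/(11-k) keys.
Sum over k = 0,...,1: E = 11/11 + 11/10 = 2.100.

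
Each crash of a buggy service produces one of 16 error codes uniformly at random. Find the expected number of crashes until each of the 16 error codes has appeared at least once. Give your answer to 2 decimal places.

The wait to go from k to k+1 distinct error codes is geometric with mean 16/(16-k).
E[T] = 16/16 + 16/15 + 16/14 + ... + 16/2 + 16/1 = 16·H_{16}.
H_{16} = 3.381, so E[T] = 54.092.

54.09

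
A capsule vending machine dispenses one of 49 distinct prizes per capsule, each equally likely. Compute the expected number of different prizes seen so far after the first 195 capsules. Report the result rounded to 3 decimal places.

48.121

For each prize, P(seen in 195 capsules) = 1 - (48/49)^195 = 0.9821.
By linearity of expectation, E[distinct seen] = 49·(1 - (48/49)^195) = 48.1210.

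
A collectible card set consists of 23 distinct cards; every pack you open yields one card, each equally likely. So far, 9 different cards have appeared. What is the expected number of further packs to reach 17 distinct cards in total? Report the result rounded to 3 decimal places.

The wait to go from k to k+1 distinct cards is geometric with mean 23/(23-k).
Sum over k = 9,...,16: E = 23/14 + 23/13 + 23/12 + ... + 23/8 + 23/7 = 18.4359.

18.436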